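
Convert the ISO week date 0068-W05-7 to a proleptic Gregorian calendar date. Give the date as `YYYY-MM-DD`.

ISO week 1 of 68 is the week containing the first Thursday of 68.
Week 5, day 7 (Sunday) lands on 0068-02-05.

0068-02-05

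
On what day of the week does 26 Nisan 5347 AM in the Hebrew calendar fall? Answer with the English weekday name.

This is JDN 2300823 (4 May 1587 Gregorian).
2300823 ≡ 0 (mod 7); counting from Monday = 0 gives Monday.

Monday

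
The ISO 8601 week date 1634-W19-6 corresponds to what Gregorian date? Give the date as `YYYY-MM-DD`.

ISO week 1 of 1634 is the week containing the first Thursday of 1634.
Week 19, day 6 (Saturday) lands on 1634-05-13.

1634-05-13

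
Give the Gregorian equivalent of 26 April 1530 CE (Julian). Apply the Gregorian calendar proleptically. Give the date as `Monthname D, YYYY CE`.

May 6, 1530 CE

At this point the Julian calendar is 10 days behind the Gregorian.
26 April 1530 Julian + 10 days → 6 May 1530 Gregorian.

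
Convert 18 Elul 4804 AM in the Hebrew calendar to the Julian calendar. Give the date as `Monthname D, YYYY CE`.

August 15, 1044 CE

Julian Day Number of the source date = 2102606.
Converting JDN 2102606 to the Julian calendar gives 15 August 1044 CE.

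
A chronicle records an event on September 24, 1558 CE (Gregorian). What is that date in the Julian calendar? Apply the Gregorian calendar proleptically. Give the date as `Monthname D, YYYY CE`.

The Julian–Gregorian offset here is 10 days (Julian trailing).
24 September 1558 Gregorian − 10 days → 14 September 1558 Julian.

September 14, 1558 CE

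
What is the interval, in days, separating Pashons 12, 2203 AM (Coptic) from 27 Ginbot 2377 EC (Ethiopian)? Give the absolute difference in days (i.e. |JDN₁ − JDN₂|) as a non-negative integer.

37240

First date → JDN 2629561; second date → JDN 2592321.
The interval is |2629561 − 2592321| = 37240 days.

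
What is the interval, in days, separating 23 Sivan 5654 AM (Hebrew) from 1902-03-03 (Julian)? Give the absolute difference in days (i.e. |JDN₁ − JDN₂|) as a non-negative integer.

First date → JDN 2413007; second date → JDN 2415825.
The interval is |2413007 − 2415825| = 2818 days.

2818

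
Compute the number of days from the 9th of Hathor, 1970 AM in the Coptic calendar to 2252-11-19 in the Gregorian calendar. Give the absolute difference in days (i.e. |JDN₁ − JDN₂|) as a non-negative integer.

366

JDN of the first date = 2544275.
JDN of the second date = 2543909.
|2543909 − 2544275| = 366.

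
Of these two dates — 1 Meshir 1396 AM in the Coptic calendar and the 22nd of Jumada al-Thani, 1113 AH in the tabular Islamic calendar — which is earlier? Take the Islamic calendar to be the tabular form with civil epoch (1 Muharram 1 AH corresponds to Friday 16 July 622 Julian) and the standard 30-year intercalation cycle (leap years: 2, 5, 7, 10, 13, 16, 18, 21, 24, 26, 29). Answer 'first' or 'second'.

The two dates have Julian Day Numbers 2334704 and 2342665 respectively.
Since 2334704 < 2342665, the first date comes first.

first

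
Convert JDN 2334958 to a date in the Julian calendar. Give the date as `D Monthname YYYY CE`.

7 October 1680 CE

The Gregorian equivalent of JDN 2334958 is 17 October 1680.
In the Julian calendar that day is 7 October 1680 CE.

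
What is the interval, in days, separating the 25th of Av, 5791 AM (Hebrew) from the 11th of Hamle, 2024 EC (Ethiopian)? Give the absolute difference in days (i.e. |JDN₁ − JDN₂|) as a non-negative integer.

339

First date → JDN 2463093; second date → JDN 2463432.
The interval is |2463093 − 2463432| = 339 days.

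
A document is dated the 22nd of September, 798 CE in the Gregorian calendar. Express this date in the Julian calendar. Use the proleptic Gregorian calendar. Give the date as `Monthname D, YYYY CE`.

At this point the Julian calendar is 4 days behind the Gregorian.
22 September 798 Gregorian − 4 days → 18 September 798 Julian.

September 18, 798 CE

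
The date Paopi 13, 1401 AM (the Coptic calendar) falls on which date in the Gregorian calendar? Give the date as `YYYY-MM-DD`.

Julian Day Number of the source date = 2336422.
Converting JDN 2336422 to the Gregorian calendar gives 20 October 1684 CE.

1684-10-20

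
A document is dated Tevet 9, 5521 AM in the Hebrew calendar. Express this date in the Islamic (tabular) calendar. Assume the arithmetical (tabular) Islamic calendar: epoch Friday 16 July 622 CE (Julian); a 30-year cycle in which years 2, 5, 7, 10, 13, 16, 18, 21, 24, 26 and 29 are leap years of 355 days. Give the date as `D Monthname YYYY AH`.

Both dates share Julian Day Number 2364237; in the tabular Islamic calendar that is 8 Jumada al-Awwal 1174 AH.

8 Jumada al-Awwal 1174 AH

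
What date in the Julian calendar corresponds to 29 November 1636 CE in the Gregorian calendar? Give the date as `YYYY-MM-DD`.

The Julian–Gregorian offset here is 10 days (Julian trailing).
29 November 1636 Gregorian − 10 days → 19 November 1636 Julian.

1636-11-19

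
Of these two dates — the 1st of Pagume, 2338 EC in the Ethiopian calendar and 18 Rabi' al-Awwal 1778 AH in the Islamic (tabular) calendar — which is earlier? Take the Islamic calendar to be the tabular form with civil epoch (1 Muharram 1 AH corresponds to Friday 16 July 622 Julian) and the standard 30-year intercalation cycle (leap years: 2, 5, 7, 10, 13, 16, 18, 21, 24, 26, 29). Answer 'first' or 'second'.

First date → JDN 2578170; second date → JDN 2578226.
JDN 2578170 < JDN 2578226, so the first date is earlier.

first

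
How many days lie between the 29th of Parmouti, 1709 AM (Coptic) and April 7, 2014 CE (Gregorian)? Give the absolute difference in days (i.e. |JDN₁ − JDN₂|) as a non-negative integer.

JDN of the first date = 2449115.
JDN of the second date = 2456755.
|2456755 − 2449115| = 7640.

7640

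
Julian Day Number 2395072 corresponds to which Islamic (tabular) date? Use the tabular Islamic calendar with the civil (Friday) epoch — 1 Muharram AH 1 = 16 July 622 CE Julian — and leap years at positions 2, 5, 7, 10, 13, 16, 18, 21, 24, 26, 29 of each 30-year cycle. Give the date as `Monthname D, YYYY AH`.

JDN 2395072 is 20 May 1845 in the Gregorian calendar.
In the tabular Islamic calendar that day is Jumada al-Awwal 13, 1261 AH.

Jumada al-Awwal 13, 1261 AH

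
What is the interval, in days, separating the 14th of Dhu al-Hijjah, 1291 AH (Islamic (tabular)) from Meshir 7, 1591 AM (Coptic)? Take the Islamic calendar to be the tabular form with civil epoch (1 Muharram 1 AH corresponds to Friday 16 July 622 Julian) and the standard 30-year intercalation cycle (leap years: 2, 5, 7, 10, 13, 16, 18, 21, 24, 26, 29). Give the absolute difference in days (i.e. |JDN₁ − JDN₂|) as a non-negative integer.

First date → JDN 2405911; second date → JDN 2405933.
The interval is |2405911 − 2405933| = 22 days.

22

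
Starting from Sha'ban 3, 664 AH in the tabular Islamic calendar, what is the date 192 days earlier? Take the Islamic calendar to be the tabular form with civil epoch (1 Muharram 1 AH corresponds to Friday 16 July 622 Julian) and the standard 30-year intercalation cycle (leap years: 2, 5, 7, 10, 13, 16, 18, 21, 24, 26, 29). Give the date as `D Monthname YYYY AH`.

18 Muharram 664 AH

The starting date is JDN 2183594; 2183594 − 192 = 2183402.
JDN 2183402 corresponds to 18 Muharram 664 AH.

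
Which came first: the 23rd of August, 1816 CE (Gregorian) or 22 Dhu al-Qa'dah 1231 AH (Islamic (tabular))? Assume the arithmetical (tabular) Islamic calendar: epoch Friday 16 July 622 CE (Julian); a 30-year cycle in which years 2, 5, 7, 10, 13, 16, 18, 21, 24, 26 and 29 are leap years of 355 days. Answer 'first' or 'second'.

first

First date → JDN 2384575; second date → JDN 2384627.
JDN 2384575 < JDN 2384627, so the first date is earlier.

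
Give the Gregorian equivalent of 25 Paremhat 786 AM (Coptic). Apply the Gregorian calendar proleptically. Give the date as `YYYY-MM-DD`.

Julian Day Number of the source date = 2111955.
Converting JDN 2111955 to the Gregorian calendar gives 27 March 1070 CE.

1070-03-27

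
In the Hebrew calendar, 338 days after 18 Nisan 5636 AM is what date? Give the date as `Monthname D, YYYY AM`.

JDN of 18 Nisan 5636 AM = 2406357.
2406357 + 338 = 2406695.
JDN 2406695 in the Hebrew calendar is Nisan 2, 5637 AM.

Nisan 2, 5637 AM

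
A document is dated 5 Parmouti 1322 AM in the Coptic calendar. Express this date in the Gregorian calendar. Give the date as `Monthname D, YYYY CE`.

April 10, 1606 CE

Julian Day Number of the source date = 2307739.
Converting JDN 2307739 to the Gregorian calendar gives 10 April 1606 CE.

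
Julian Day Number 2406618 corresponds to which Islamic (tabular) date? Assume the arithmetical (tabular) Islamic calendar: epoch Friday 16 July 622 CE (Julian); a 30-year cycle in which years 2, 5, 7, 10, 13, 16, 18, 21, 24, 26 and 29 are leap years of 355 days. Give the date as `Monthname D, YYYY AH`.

Dhu al-Hijjah 12, 1293 AH

JDN 2406618 is 29 December 1876 in the Gregorian calendar.
In the tabular Islamic calendar that day is Dhu al-Hijjah 12, 1293 AH.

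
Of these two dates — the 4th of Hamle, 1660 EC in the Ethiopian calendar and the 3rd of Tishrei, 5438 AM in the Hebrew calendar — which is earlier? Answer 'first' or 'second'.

first

The two dates have Julian Day Numbers 2330474 and 2333844 respectively.
Since 2330474 < 2333844, the first date comes first.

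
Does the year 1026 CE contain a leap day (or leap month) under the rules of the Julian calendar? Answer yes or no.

1026 mod 4 = 2, so it is a common year in the Julian calendar.

no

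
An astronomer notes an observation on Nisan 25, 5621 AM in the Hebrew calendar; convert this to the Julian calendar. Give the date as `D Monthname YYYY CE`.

The source date corresponds to 5 April 1861 in the Gregorian calendar (JDN 2400871).
That day falls on 24 March 1861 CE in the Julian calendar.

24 March 1861 CE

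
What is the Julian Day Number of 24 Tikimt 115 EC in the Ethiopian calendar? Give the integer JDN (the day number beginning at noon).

1765912

Equivalently 20 October 122 (proleptic Gregorian).
JDN 2299161 is 15 October 1582 CE (Gregorian); the target day is −533249 days from there, so JDN = 1765912.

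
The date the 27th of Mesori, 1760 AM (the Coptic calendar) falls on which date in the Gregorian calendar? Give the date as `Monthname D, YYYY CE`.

September 2, 2044 CE

Both dates share Julian Day Number 2467861; in the Gregorian calendar that is 2 September 2044 CE.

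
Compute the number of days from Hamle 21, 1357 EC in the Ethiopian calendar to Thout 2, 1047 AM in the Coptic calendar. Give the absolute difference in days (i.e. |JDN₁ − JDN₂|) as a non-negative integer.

JDN of the first date = 2219820.
JDN of the second date = 2207082.
|2207082 − 2219820| = 12738.

12738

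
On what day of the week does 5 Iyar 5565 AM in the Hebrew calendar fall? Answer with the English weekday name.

This is JDN 2380446 (4 May 1805 Gregorian).
JDN 2380446 mod 7 = 5, and JDN 0 was a Monday, so this is a Saturday.

Saturday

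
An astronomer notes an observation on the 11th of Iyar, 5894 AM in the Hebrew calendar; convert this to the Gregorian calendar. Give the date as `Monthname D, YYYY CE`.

Julian Day Number of the source date = 2500613.
Converting JDN 2500613 to the Gregorian calendar gives 6 May 2134 CE.

May 6, 2134 CE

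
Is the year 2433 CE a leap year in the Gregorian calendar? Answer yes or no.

2433 is not divisible by 4, so it is a common year.

no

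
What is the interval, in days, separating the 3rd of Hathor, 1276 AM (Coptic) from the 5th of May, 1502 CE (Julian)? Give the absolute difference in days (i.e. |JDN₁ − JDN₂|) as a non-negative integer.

JDN of the first date = 2290786.
JDN of the second date = 2269788.
|2269788 − 2290786| = 20998.

20998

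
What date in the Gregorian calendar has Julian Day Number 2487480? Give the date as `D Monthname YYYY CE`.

21 May 2098 CE

Counting from JDN 2299161 = 15 Oct 1582 gives an offset of 188319 days.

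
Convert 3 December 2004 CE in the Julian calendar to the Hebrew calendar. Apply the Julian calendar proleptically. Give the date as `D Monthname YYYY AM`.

Julian Day Number of the source date = 2453356.
Converting JDN 2453356 to the Hebrew calendar gives 4 Tevet 5765 AM.

4 Tevet 5765 AM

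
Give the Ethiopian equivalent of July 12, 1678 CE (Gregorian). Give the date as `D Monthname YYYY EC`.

8 Hamle 1670 EC

Both dates share Julian Day Number 2334130; in the Ethiopian calendar that is 8 Hamle 1670 EC.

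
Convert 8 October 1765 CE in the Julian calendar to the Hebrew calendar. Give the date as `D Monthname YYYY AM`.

Both dates share Julian Day Number 2366005; in the Hebrew calendar that is 4 Cheshvan 5526 AM.

4 Cheshvan 5526 AM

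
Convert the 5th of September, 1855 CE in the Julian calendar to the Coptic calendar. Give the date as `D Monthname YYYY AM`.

7 Thout 1572 AM

Both dates share Julian Day Number 2398844; in the Coptic calendar that is 7 Thout 1572 AM.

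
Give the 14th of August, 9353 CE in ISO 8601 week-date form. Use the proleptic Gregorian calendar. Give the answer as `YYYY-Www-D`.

The weekday is Tuesday (ISO weekday 2).
That Tuesday belongs to ISO week 33 of ISO year 9353.

9353-W33-2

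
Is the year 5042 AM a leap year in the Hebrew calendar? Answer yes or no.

no

Hebrew year 5042 is year 7 of its 19-year Metonic cycle; leap years are at positions 3, 6, 8, 11, 14, 17, 19, so it is a common year (12 months).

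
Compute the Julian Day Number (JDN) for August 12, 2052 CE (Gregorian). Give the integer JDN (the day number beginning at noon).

JDN 2400001 is 17 November 1858 CE (Gregorian), MJD 0; the target day is +70761 days from there, so JDN = 2470762.

2470762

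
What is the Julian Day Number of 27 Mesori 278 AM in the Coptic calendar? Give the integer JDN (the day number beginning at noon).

In the proleptic Gregorian calendar the same day is 22 August 562.
JDN 2451545 is 1 January 2000 CE (Gregorian); the target day is −524985 days from there, so JDN = 1926560.

1926560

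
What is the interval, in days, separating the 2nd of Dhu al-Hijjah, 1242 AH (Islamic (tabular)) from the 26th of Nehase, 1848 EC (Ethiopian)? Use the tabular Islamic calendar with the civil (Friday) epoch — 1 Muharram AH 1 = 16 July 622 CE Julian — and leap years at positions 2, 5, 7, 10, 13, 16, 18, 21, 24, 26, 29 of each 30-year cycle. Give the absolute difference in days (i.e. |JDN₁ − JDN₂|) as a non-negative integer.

JDN of the first date = 2388535.
JDN of the second date = 2399193.
|2399193 − 2388535| = 10658.

10658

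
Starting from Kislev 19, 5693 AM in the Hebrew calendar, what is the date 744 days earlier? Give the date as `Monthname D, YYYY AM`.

Counting 744 days back from JDN 2427060 reaches JDN 2426316, which is Kislev 15, 5691 AM.

Kislev 15, 5691 AM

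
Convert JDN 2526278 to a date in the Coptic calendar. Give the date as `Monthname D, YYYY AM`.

Mesori 4, 1920 AM

The Gregorian equivalent of JDN 2526278 is 12 August 2204.
In the Coptic calendar that day is Mesori 4, 1920 AM.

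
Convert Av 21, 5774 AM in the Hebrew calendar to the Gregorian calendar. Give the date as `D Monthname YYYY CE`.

Julian Day Number of the source date = 2456887.
Converting JDN 2456887 to the Gregorian calendar gives 17 August 2014 CE.

17 August 2014 CE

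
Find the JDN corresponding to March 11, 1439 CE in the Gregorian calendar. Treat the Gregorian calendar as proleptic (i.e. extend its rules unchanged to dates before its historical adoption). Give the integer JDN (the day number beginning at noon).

JDN 2451545 is 1 January 2000 CE (Gregorian); the target day is −204832 days from there, so JDN = 2246713.

2246713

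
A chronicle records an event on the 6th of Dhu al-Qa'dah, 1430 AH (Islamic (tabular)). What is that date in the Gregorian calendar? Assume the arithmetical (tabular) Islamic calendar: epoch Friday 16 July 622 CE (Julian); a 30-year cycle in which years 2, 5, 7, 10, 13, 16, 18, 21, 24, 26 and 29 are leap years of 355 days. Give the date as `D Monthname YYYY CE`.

25 October 2009 CE

Julian Day Number of the source date = 2455130.
Converting JDN 2455130 to the Gregorian calendar gives 25 October 2009 CE.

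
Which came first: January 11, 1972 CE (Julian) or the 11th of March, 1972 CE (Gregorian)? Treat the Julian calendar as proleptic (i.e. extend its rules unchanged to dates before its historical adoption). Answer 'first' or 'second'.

Converting both to JDN: 2441341 vs 2441388; the smaller is the first.

first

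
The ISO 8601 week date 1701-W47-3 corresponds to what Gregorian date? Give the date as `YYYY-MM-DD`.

ISO week 1 of 1701 is the week containing the first Thursday of 1701.
Week 47, day 3 (Wednesday) lands on 1701-11-23.

1701-11-23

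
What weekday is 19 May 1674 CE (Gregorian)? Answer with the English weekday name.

Saturday

JDN 2332615 mod 7 = 5, and JDN 0 was a Monday, so this is a Saturday.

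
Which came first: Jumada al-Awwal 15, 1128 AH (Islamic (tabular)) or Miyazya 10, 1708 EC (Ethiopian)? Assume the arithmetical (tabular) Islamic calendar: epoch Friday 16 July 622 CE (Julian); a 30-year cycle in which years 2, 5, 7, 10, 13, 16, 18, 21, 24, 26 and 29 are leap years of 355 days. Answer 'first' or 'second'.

Converting both to JDN: 2347943 vs 2347922; the smaller is the second.

second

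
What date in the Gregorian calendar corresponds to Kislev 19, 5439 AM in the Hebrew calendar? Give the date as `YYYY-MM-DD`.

Both dates share Julian Day Number 2334275; in the Gregorian calendar that is 4 December 1678 CE.

1678-12-04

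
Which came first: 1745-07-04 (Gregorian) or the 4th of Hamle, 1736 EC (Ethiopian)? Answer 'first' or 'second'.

second

First date → JDN 2358593; second date → JDN 2358233.
JDN 2358233 < JDN 2358593, so the second date is earlier.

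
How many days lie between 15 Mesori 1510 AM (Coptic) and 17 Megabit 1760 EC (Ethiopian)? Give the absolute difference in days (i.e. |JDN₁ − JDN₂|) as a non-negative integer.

First date → JDN 2376536; second date → JDN 2366892.
The interval is |2376536 − 2366892| = 9644 days.

9644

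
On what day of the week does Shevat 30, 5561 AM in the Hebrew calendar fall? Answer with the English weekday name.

Friday

Equivalently 13 February 1801 Gregorian, JDN 2378905.
Since JDN mod 7 = 4 (0 = Monday), the day is Friday.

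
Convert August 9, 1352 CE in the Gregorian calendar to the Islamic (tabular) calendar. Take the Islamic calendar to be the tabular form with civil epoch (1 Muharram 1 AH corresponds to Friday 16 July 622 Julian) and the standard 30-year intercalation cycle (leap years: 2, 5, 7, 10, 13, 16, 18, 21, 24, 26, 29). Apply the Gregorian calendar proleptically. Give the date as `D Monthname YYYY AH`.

Julian Day Number of the source date = 2215089.
Converting JDN 2215089 to the tabular Islamic calendar gives 18 Jumada al-Thani 753 AH.

18 Jumada al-Thani 753 AH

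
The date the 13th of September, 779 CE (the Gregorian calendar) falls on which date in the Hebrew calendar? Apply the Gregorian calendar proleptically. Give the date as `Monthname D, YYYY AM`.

Elul 23, 4539 AM

Both dates share Julian Day Number 2005839; in the Hebrew calendar that is 23 Elul 4539 AM.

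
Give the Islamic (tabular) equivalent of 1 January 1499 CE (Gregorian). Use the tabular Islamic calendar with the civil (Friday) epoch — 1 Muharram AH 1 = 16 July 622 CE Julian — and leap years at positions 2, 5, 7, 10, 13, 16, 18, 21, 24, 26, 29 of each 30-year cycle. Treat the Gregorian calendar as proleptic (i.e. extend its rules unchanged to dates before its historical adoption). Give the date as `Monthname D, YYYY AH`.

Both dates share Julian Day Number 2268559; in the tabular Islamic calendar that is 9 Jumada al-Awwal 904 AH.

Jumada al-Awwal 9, 904 AH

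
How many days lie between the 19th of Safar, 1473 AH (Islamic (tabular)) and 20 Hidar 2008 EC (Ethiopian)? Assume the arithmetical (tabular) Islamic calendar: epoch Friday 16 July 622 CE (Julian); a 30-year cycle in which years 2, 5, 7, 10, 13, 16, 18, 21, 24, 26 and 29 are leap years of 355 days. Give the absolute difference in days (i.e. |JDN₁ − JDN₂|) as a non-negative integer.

JDN of the first date = 2470116.
JDN of the second date = 2457357.
|2457357 − 2470116| = 12759.

12759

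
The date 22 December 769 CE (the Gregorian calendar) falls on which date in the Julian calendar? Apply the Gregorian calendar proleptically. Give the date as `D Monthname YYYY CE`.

18 December 769 CE

At this point the Julian calendar is 4 days behind the Gregorian.
22 December 769 Gregorian − 4 days → 18 December 769 Julian.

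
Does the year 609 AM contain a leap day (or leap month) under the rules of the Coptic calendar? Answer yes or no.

609 mod 4 = 1; in the Coptic calendar a year is leap when year mod 4 = 3, so it is a common year.

no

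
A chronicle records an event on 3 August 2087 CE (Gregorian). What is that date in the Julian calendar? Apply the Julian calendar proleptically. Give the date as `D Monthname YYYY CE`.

21 July 2087 CE

For dates in this range the Gregorian date is 13 days ahead of the Julian.
3 August 2087 Gregorian − 13 days → 21 July 2087 Julian.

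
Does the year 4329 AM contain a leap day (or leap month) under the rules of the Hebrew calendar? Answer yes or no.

no

Hebrew year 4329 is year 16 of its 19-year Metonic cycle; leap years are at positions 3, 6, 8, 11, 14, 17, 19, so it is a common year (12 months).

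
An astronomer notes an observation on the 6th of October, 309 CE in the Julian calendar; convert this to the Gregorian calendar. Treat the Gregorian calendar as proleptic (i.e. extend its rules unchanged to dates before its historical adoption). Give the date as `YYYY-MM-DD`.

At this point the Julian calendar is 1 day behind the Gregorian.
6 October 309 Julian + 1 day → 7 October 309 Gregorian.

0309-10-07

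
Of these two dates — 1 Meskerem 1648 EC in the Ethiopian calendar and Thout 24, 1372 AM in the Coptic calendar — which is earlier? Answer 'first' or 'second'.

First date → JDN 2325788; second date → JDN 2325811.
JDN 2325788 < JDN 2325811, so the first date is earlier.

first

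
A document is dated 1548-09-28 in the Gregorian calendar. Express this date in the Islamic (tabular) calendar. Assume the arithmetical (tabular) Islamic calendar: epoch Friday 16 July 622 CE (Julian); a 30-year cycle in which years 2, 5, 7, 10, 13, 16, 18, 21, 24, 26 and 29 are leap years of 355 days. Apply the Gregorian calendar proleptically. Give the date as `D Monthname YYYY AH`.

14 Sha'ban 955 AH

Julian Day Number of the source date = 2286726.
Converting JDN 2286726 to the tabular Islamic calendar gives 14 Sha'ban 955 AH.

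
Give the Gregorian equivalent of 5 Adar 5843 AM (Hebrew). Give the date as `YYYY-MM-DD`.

Both dates share Julian Day Number 2481914; in the Gregorian calendar that is 23 February 2083 CE.

2083-02-23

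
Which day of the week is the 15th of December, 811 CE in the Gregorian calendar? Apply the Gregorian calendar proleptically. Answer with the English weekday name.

Thursday

Since JDN mod 7 = 3 (0 = Monday), the day is Thursday.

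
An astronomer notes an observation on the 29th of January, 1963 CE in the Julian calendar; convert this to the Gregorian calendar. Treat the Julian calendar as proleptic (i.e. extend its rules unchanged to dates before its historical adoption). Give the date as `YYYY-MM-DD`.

The Julian–Gregorian offset here is 13 days (Julian trailing).
29 January 1963 Julian + 13 days → 11 February 1963 Gregorian.

1963-02-11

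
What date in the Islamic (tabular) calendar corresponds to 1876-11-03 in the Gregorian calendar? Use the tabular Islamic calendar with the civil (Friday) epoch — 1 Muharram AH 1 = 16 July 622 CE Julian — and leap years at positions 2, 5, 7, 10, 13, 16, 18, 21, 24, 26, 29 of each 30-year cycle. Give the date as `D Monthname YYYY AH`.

Julian Day Number of the source date = 2406562.
Converting JDN 2406562 to the tabular Islamic calendar gives 15 Shawwal 1293 AH.

15 Shawwal 1293 AH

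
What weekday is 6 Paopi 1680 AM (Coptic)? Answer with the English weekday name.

In the Gregorian calendar this is 17 October 1963 (JDN 2438320).
Since JDN mod 7 = 3 (0 = Monday), the day is Thursday.

Thursday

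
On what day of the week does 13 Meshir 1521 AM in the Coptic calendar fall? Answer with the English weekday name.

Tuesday

Equivalently 19 February 1805 Gregorian, JDN 2380372.
2380372 ≡ 1 (mod 7); counting from Monday = 0 gives Tuesday.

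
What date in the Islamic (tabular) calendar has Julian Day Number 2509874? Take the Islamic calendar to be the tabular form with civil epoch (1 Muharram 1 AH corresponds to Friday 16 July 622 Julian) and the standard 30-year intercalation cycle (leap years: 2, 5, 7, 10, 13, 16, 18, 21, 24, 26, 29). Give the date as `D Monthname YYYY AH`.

The Gregorian equivalent of JDN 2509874 is 13 September 2159.
In the tabular Islamic calendar that day is 29 Rabi' al-Thani 1585 AH.

29 Rabi' al-Thani 1585 AH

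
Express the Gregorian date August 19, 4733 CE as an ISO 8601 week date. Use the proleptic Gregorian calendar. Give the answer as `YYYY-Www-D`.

The weekday is Saturday (ISO weekday 6).
That Saturday belongs to ISO week 33 of ISO year 4733.

4733-W33-6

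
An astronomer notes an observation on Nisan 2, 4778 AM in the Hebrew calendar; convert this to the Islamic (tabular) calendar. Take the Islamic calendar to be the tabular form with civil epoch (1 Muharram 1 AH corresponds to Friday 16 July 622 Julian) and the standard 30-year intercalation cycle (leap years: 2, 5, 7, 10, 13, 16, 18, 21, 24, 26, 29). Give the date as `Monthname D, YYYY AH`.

Dhu al-Qa'dah 1, 408 AH

Julian Day Number of the source date = 2092962.
Converting JDN 2092962 to the tabular Islamic calendar gives 1 Dhu al-Qa'dah 408 AH.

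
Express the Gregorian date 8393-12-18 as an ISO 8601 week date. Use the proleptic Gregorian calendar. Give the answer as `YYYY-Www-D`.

The weekday is Saturday (ISO weekday 6).
That Saturday belongs to ISO week 50 of ISO year 8393.

8393-W50-6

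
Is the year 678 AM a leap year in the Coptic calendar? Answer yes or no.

678 mod 4 = 2; in the Coptic calendar a year is leap when year mod 4 = 3, so it is a common year.

no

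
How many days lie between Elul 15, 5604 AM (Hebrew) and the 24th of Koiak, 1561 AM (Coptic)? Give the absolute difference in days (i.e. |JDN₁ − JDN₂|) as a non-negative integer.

JDN of the first date = 2394809.
JDN of the second date = 2394933.
|2394933 − 2394809| = 124.

124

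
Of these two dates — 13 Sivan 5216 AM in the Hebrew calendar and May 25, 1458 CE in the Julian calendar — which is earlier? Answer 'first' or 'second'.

The two dates have Julian Day Numbers 2252999 and 2253737 respectively.
Since 2252999 < 2253737, the first date comes first.

first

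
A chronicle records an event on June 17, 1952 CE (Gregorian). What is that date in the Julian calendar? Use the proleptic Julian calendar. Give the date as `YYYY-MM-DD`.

1952-06-04

The Julian–Gregorian offset here is 13 days (Julian trailing).
17 June 1952 Gregorian − 13 days → 4 June 1952 Julian.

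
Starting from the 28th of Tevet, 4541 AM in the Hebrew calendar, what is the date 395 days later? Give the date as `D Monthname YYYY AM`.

11 Shevat 4542 AM

Counting 395 days forward from JDN 2006317 reaches JDN 2006712, which is 11 Shevat 4542 AM.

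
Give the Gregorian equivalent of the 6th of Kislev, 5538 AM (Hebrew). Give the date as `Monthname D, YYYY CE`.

December 6, 1777 CE

Julian Day Number of the source date = 2370436.
Converting JDN 2370436 to the Gregorian calendar gives 6 December 1777 CE.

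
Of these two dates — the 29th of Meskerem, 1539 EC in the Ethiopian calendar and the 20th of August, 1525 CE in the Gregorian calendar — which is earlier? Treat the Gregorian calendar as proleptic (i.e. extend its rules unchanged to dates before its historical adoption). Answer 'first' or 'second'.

second

Converting both to JDN: 2286003 vs 2278286; the smaller is the second.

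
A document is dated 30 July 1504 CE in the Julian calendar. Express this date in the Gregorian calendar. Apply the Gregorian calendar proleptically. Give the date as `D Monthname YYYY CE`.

For dates in this range the Gregorian date is 10 days ahead of the Julian.
30 July 1504 Julian + 10 days → 9 August 1504 Gregorian.

9 August 1504 CE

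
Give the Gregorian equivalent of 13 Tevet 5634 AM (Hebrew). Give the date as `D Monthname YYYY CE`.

2 January 1874 CE

Both dates share Julian Day Number 2405526; in the Gregorian calendar that is 2 January 1874 CE.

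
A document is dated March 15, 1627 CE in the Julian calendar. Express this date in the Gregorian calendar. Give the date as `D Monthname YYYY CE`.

25 March 1627 CE

At this point the Julian calendar is 10 days behind the Gregorian.
15 March 1627 Julian + 10 days → 25 March 1627 Gregorian.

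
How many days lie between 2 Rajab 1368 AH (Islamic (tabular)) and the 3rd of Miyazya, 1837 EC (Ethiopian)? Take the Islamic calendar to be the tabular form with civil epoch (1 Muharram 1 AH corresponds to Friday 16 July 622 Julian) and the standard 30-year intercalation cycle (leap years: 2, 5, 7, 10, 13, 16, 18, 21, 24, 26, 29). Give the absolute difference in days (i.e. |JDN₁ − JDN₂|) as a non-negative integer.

38005

First date → JDN 2433037; second date → JDN 2395032.
The interval is |2433037 − 2395032| = 38005 days.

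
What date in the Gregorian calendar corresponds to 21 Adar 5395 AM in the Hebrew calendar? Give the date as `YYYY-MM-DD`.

1635-03-11

Julian Day Number of the source date = 2318301.
Converting JDN 2318301 to the Gregorian calendar gives 11 March 1635 CE.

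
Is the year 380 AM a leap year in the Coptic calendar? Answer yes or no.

no

380 mod 4 = 0; in the Coptic calendar a year is leap when year mod 4 = 3, so it is a common year.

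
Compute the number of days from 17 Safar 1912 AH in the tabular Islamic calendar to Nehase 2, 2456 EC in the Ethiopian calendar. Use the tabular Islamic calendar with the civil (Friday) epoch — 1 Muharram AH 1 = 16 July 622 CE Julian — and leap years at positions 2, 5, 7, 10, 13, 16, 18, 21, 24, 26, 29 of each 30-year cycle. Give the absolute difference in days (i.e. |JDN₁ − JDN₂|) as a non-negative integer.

First date → JDN 2625681; second date → JDN 2621241.
The interval is |2625681 − 2621241| = 4440 days.

4440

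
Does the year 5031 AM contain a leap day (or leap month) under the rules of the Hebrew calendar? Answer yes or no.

Hebrew year 5031 is year 15 of its 19-year Metonic cycle; leap years are at positions 3, 6, 8, 11, 14, 17, 19, so it is a common year (12 months).

no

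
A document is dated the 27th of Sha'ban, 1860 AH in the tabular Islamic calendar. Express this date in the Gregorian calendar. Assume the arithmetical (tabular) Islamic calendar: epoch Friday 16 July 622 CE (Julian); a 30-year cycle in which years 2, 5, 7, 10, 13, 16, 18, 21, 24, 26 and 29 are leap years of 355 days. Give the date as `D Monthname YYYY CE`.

30 October 2426 CE

Julian Day Number of the source date = 2607441.
Converting JDN 2607441 to the Gregorian calendar gives 30 October 2426 CE.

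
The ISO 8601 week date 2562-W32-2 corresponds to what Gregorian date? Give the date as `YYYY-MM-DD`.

2562-08-10

ISO week 1 of 2562 is the week containing the first Thursday of 2562.
Week 32, day 2 (Tuesday) lands on 2562-08-10.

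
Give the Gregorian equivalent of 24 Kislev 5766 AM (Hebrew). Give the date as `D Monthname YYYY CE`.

Julian Day Number of the source date = 2453730.
Converting JDN 2453730 to the Gregorian calendar gives 25 December 2005 CE.

25 December 2005 CE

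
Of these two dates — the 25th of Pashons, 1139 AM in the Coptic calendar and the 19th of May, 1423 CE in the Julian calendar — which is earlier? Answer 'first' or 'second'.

second

First date → JDN 2240948; second date → JDN 2240947.
JDN 2240947 < JDN 2240948, so the second date is earlier.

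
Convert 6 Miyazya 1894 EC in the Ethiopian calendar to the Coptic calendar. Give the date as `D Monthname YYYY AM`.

6 Parmouti 1618 AM

The source date corresponds to 14 April 1902 in the Gregorian calendar (JDN 2415854).
That day falls on 6 Parmouti 1618 AM in the Coptic calendar.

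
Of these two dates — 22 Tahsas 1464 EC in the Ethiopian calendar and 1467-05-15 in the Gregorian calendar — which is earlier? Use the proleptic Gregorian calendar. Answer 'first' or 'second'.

First date → JDN 2258693; second date → JDN 2257005.
JDN 2257005 < JDN 2258693, so the second date is earlier.

second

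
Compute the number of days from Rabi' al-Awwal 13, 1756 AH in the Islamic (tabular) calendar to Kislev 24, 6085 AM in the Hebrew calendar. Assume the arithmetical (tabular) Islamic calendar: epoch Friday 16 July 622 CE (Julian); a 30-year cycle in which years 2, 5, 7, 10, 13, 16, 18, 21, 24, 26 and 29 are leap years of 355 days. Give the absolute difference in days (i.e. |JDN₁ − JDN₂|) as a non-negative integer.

195

JDN of the first date = 2570424.
JDN of the second date = 2570229.
|2570229 − 2570424| = 195.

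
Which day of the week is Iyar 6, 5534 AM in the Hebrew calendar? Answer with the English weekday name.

Sunday

This is JDN 2369107 (17 April 1774 Gregorian).
2369107 ≡ 6 (mod 7); counting from Monday = 0 gives Sunday.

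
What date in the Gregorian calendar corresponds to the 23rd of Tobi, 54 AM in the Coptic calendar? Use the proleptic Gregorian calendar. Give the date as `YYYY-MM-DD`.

0338-01-19

Julian Day Number of the source date = 1844530.
Converting JDN 1844530 to the Gregorian calendar gives 19 January 338 CE.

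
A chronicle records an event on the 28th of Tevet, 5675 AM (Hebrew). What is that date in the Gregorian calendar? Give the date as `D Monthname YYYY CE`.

14 January 1915 CE

Julian Day Number of the source date = 2420512.
Converting JDN 2420512 to the Gregorian calendar gives 14 January 1915 CE.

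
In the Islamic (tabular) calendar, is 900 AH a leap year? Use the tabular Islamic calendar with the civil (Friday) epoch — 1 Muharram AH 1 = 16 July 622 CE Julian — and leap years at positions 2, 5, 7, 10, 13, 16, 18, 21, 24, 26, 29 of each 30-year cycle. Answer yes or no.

no

Year 900 AH is year 30 of its 30-year cycle; leap positions are 2, 5, 7, 10, 13, 16, 18, 21, 24, 26, 29, so it is a common year (354 days).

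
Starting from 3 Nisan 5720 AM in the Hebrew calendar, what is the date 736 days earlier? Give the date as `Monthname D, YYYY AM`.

The starting date is JDN 2437025; 2437025 − 736 = 2436289.
JDN 2436289 corresponds to Nisan 5, 5718 AM.

Nisan 5, 5718 AM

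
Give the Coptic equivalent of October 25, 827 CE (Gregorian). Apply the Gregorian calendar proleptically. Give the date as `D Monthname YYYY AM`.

Julian Day Number of the source date = 2023413.
Converting JDN 2023413 to the Coptic calendar gives 23 Paopi 544 AM.

23 Paopi 544 AM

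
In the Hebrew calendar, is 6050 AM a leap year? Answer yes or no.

Hebrew year 6050 is year 8 of its 19-year Metonic cycle; leap years are at positions 3, 6, 8, 11, 14, 17, 19, so it is a leap year (13 months).

yes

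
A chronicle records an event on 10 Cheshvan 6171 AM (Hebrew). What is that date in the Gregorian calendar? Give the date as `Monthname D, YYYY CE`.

Julian Day Number of the source date = 2601606.
Converting JDN 2601606 to the Gregorian calendar gives 8 November 2410 CE.

November 8, 2410 CE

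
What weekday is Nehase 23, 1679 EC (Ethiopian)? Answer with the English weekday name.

Tuesday

In the Gregorian calendar this is 26 August 1687 (JDN 2337462).
JDN 2337462 mod 7 = 1, and JDN 0 was a Monday, so this is a Tuesday.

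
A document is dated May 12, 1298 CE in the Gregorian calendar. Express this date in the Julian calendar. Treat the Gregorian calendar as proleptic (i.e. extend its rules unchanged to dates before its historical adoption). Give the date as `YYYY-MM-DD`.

1298-05-05

For dates in this range the Gregorian date is 7 days ahead of the Julian.
12 May 1298 Gregorian − 7 days → 5 May 1298 Julian.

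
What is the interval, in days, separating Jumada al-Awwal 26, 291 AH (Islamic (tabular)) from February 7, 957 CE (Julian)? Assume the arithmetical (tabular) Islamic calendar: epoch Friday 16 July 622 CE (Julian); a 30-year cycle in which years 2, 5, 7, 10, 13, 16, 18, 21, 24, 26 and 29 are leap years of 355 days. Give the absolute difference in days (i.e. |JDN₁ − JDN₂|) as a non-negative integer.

19291

First date → JDN 2051349; second date → JDN 2070640.
The interval is |2051349 − 2070640| = 19291 days.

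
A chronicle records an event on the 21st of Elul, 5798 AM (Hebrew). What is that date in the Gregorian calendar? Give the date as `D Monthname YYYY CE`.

21 September 2038 CE

Both dates share Julian Day Number 2465688; in the Gregorian calendar that is 21 September 2038 CE.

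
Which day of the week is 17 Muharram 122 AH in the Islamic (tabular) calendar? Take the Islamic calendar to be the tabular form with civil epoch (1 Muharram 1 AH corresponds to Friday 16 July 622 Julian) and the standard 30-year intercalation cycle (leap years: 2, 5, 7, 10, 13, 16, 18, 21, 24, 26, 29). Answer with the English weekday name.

Wednesday

Equivalently 27 December 739 Gregorian, JDN 1991334.
Since JDN mod 7 = 2 (0 = Monday), the day is Wednesday.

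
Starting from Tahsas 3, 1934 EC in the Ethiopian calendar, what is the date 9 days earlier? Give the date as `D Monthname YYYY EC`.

24 Hidar 1934 EC

The starting date is JDN 2430341; 2430341 − 9 = 2430332.
JDN 2430332 corresponds to 24 Hidar 1934 EC.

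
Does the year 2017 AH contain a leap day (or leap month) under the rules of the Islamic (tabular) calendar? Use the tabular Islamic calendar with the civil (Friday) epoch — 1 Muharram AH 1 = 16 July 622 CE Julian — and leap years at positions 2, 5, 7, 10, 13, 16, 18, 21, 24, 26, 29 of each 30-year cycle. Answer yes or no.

yes

Year 2017 AH is year 7 of its 30-year cycle; leap positions are 2, 5, 7, 10, 13, 16, 18, 21, 24, 26, 29, so it is a leap year (355 days).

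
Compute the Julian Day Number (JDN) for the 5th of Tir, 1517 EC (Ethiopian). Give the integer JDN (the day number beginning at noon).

In the proleptic Gregorian calendar the same day is 10 January 1525.
JDN 2299161 is 15 October 1582 CE (Gregorian); the target day is −21097 days from there, so JDN = 2278064.

2278064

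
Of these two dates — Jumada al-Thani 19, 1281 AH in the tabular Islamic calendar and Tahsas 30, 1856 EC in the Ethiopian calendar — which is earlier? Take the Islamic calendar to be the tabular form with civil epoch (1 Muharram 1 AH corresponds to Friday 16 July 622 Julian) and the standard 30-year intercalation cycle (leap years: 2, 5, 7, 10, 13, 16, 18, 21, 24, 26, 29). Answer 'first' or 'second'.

second

Converting both to JDN: 2402195 vs 2401879; the smaller is the second.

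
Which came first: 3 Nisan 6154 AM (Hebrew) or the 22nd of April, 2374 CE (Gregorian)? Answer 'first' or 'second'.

The two dates have Julian Day Numbers 2595544 and 2588257 respectively.
Since 2588257 < 2595544, the second date comes first.

second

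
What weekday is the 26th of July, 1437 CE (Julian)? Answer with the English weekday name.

Equivalently 4 August 1437 Gregorian, JDN 2246129.
JDN 2246129 mod 7 = 4, and JDN 0 was a Monday, so this is a Friday.

Friday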